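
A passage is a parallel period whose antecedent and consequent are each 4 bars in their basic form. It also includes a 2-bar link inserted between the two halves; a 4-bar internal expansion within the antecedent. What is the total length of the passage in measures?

14 measures

Basic parallel period: 4 + 4 = 8 bars.
8 (basic form) + 2 (link) + 4 (internal expansion) = 14.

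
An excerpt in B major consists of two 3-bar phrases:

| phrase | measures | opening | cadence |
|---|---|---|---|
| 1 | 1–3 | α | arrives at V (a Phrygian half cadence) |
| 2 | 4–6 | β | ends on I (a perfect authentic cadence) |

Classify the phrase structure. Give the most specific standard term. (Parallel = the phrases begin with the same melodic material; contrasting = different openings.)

contrasting period

Phrase 1 ends with a Phrygian half cadence (weaker) and phrase 2 with a perfect authentic cadence (stronger): antecedent + consequent = a period.
The two phrases open with different material (α / β), so the period is contrasting.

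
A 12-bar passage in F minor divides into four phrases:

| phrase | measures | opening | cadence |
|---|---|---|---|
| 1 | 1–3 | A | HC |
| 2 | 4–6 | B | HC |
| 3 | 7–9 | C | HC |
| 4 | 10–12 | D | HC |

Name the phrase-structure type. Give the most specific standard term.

Phrase 4 ends with a half cadence, no stronger than phrase 2's half cadence, so the four phrases do not form a double period; nor do phrases 3–4 duplicate 1–2, so it is not a repeated period. With no phrase reaching a conclusive cadence, the passage is a phrase group.

phrase group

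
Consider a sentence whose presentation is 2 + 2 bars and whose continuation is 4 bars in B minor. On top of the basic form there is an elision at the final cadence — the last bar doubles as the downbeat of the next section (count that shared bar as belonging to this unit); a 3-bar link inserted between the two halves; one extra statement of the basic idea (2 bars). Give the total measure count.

13 measures

Basic sentence: 2 + 2 + 4 = 8 bars.
8 (basic form) + 3 (link) + 2 (extra statement) = 13.
The elision shares a bar with the next section but does not change this unit's count.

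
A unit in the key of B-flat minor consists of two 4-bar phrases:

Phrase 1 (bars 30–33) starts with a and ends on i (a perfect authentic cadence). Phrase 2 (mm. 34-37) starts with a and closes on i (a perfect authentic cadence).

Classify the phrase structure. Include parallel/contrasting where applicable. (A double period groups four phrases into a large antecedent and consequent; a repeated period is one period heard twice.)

repeated phrase

Both phrases have the same opening (a) and the same cadence (perfect authentic cadence): the second is a restatement, not a consequent, so this is a repeated phrase rather than a period.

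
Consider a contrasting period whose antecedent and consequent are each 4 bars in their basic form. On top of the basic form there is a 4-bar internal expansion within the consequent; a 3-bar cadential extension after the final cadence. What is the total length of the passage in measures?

15 measures

Basic contrasting period: 4 + 4 = 8 bars.
8 (basic form) + 4 (internal expansion) + 3 (cadential extension) = 15.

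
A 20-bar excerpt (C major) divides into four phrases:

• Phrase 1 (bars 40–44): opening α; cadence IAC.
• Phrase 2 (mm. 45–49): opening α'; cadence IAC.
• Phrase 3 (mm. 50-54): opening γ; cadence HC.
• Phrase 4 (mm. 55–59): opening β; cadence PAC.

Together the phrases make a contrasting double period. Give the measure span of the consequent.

In a double period the first pair of phrases (ending imperfect authentic cadence) is the large antecedent and the second pair (ending perfect authentic cadence) is the large consequent; the consequent is measures 50–59.

measures 50–59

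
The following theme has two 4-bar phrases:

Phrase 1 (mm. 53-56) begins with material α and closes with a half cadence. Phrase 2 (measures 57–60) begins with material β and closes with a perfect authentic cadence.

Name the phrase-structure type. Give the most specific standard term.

Phrase 1 ends with a half cadence (weaker) and phrase 2 with a perfect authentic cadence (stronger): antecedent + consequent = a period.
The two phrases open with different material (α / β), so the period is contrasting.

contrasting period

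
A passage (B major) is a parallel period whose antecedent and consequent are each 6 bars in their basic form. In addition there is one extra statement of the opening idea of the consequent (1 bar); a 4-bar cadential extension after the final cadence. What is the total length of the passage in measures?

17 measures

Basic parallel period: 6 + 6 = 12 bars.
12 (basic form) + 1 (extra statement) + 4 (cadential extension) = 17.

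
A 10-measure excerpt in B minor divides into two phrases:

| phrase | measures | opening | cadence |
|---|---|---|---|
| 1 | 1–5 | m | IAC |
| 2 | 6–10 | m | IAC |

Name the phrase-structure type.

Both phrases have the same opening (m) and the same cadence (imperfect authentic cadence): the second is a restatement, not a consequent, so this is a repeated phrase rather than a period.

repeated phrase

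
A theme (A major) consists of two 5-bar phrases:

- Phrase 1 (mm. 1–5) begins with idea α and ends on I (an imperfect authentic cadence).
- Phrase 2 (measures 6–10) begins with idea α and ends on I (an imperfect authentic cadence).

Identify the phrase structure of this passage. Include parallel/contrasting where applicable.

repeated phrase

Both phrases have the same opening (α) and the same cadence (imperfect authentic cadence): the second is a restatement, not a consequent, so this is a repeated phrase rather than a period.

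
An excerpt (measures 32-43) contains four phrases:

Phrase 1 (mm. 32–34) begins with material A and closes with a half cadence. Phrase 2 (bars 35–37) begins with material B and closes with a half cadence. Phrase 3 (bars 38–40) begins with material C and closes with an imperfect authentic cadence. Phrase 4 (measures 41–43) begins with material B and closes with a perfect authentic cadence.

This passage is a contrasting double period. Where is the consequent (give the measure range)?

measures 38–43

In a double period the four phrases pair into a large antecedent (phrases 1–2, ending half cadence) and a large consequent (phrases 3–4, ending perfect authentic cadence). The consequent spans mm. 38–43.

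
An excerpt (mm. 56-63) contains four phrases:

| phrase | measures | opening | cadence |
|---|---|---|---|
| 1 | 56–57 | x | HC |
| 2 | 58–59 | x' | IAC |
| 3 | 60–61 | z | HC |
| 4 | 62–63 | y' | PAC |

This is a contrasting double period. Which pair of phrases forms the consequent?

phrases 3 and 4

In a double period the first pair of phrases (ending imperfect authentic cadence) is the large antecedent and the second pair (ending perfect authentic cadence) is the large consequent; the consequent is phrases 3 and 4.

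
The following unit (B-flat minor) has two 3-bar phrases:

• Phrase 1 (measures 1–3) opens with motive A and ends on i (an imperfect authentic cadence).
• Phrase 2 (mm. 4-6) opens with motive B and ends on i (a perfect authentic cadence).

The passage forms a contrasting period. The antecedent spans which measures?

measures 1–3

The antecedent is the phrase ending with the weaker cadence (imperfect authentic cadence, phrase 1) and the consequent the one ending more conclusively (perfect authentic cadence, phrase 2); the antecedent is mm. 1–3.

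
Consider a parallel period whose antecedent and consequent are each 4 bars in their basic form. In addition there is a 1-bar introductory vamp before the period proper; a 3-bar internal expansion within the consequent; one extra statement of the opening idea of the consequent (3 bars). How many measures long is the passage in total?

15 measures

Basic parallel period: 4 + 4 = 8 bars.
8 (basic form) + 1 (introduction) + 3 (internal expansion) + 3 (extra statement) = 15.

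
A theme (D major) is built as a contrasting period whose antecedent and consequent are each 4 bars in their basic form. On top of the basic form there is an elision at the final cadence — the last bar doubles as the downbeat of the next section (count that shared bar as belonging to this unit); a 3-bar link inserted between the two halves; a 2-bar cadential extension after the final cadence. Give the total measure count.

13 measures

Basic contrasting period: 4 + 4 = 8 bars.
8 (basic form) + 3 (link) + 2 (cadential extension) = 13.
The elision shares a bar with the next section but does not change this unit's count.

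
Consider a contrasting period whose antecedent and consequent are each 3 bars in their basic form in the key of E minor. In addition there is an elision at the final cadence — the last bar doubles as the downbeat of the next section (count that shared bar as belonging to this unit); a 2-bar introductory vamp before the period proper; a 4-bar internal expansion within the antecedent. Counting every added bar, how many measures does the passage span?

12 measures

Basic contrasting period: 3 + 3 = 6 bars.
6 (basic form) + 2 (introduction) + 4 (internal expansion) = 12.
The elision shares a bar with the next section but does not change this unit's count.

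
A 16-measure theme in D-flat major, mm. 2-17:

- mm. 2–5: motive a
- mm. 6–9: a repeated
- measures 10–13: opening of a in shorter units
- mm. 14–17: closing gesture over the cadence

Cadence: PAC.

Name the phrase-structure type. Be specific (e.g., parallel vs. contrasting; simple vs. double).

Basic idea (mm. 2-5) + its repetition (mm. 6–9) form the presentation; fragmentation and cadence (mm. 10-17) form the continuation — the 16-bar whole is a sentence.

sentence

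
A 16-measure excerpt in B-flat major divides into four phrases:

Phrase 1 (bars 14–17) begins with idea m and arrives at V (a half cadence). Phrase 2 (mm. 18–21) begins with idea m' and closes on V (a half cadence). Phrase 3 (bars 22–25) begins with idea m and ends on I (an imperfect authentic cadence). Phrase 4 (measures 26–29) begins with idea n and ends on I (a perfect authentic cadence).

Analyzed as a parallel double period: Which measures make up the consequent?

measures 22–29

In a double period the four phrases pair into a large antecedent (phrases 1–2, ending half cadence) and a large consequent (phrases 3–4, ending perfect authentic cadence). The consequent spans mm. 22–29.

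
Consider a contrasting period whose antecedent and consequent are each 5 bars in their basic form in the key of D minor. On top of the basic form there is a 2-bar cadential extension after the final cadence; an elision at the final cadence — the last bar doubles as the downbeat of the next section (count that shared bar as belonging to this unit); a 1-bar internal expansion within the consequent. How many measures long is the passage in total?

Basic contrasting period: 5 + 5 = 10 bars.
10 (basic form) + 2 (cadential extension) + 1 (internal expansion) = 13.
The elision shares a bar with the next section but does not change this unit's count.

13 measures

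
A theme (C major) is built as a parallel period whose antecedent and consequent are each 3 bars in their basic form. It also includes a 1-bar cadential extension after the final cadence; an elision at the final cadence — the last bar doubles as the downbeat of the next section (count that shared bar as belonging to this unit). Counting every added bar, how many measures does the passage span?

Basic parallel period: 3 + 3 = 6 bars.
6 (basic form) + 1 (cadential extension) = 7.
The elision shares a bar with the next section but does not change this unit's count.

7 measures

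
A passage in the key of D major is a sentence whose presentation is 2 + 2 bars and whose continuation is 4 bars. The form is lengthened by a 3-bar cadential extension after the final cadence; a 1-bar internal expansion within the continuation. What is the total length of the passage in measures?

Basic sentence: 2 + 2 + 4 = 8 bars.
8 (basic form) + 3 (cadential extension) + 1 (internal expansion) = 12.

12 measures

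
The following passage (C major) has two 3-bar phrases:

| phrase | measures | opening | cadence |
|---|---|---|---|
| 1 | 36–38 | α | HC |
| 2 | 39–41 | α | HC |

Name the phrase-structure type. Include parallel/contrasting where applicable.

repeated phrase

Both phrases have the same opening (α) and the same cadence (half cadence): the second is a restatement, not a consequent, so this is a repeated phrase rather than a period.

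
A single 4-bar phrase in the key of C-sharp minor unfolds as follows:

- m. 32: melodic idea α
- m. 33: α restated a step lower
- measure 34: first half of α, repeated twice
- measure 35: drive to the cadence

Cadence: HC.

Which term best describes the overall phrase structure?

Basic idea (m. 32) + its repetition (m. 33) form the presentation; fragmentation and cadence (measures 34–35) form the continuation — the 4-bar whole is a sentence.

sentence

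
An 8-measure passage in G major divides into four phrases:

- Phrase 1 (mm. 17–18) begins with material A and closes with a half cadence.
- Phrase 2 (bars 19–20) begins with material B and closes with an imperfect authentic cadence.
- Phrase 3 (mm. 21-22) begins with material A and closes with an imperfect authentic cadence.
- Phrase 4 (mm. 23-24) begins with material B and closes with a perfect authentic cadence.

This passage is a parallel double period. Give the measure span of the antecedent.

In a double period the four phrases pair into a large antecedent (phrases 1–2, ending imperfect authentic cadence) and a large consequent (phrases 3–4, ending perfect authentic cadence). The antecedent spans bars 17–20.

measures 17–20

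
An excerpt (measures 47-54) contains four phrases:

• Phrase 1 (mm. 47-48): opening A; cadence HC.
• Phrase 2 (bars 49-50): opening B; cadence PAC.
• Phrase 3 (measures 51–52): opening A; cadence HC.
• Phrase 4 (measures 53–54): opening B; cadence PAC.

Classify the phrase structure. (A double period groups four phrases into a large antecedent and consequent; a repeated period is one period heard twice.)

repeated period

The cadence pattern HC–PAC–HC–PAC is weak–strong twice, and phrases 3–4 restate phrases 1–2: a period heard twice, not a double period (which would end weakly at phrase 2).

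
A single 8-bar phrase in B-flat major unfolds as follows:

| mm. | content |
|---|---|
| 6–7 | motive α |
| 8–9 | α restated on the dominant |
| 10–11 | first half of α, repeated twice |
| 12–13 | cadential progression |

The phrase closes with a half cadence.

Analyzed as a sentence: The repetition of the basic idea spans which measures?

The presentation of a sentence is the basic idea (measures 6–7) plus its repetition (mm. 8–9); the repetition of the basic idea is therefore mm. 8-9.

measures 8–9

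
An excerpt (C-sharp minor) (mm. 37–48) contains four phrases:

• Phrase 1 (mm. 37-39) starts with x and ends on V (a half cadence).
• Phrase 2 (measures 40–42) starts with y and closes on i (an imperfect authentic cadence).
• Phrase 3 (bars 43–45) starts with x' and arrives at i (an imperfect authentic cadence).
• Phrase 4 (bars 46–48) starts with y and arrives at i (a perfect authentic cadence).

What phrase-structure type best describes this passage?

Four phrases in two halves: the first half (mm. 37–42) ends with an imperfect authentic cadence, the second (mm. 43-48) with a perfect authentic cadence — a large antecedent–consequent pair, i.e. a double period.
Phrase 3 begins with the same material as phrase 1, making it parallel.

parallel double period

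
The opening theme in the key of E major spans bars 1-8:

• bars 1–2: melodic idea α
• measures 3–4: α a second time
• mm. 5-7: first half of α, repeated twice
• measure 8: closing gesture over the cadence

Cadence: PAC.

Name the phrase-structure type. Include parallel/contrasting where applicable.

sentence

Basic idea (measures 1–2) + its repetition (mm. 3–4) form the presentation; fragmentation and cadence (mm. 5–8) form the continuation — the 8-bar whole is a sentence.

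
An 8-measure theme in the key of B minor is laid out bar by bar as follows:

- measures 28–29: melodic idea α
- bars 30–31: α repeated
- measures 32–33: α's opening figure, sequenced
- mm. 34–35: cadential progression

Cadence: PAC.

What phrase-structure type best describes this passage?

sentence

Basic idea (mm. 28–29) + its repetition (measures 30–31) form the presentation; fragmentation and cadence (measures 32-35) form the continuation — the 8-bar whole is a sentence.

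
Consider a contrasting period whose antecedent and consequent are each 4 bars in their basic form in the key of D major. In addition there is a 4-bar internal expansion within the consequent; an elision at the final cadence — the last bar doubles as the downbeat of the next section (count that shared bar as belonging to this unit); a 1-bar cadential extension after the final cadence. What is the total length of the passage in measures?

Basic contrasting period: 4 + 4 = 8 bars.
8 (basic form) + 4 (internal expansion) + 1 (cadential extension) = 13.
The elision shares a bar with the next section but does not change this unit's count.

13 measures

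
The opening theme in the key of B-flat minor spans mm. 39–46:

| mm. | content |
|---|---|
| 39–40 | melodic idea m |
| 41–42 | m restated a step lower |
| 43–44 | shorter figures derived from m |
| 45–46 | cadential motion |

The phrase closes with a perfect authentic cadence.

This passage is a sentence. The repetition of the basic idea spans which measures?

measures 41–42

The presentation of a sentence is the basic idea (mm. 39–40) plus its repetition (mm. 41-42); the repetition of the basic idea is therefore bars 41–42.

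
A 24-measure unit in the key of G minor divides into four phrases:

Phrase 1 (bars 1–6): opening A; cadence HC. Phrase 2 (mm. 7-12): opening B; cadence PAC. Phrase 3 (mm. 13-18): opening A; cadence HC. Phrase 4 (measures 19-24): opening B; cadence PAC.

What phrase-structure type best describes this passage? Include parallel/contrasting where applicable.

The cadence pattern HC–PAC–HC–PAC is weak–strong twice, and phrases 3–4 restate phrases 1–2: a period heard twice, not a double period (which would end weakly at phrase 2).

repeated period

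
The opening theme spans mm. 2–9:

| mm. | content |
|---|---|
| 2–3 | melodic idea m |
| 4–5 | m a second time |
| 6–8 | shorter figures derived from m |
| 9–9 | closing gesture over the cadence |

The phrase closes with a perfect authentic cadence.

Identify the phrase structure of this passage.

Basic idea (measures 2-3) + its repetition (mm. 4–5) form the presentation; fragmentation and cadence (mm. 6-9) form the continuation — the 8-bar whole is a sentence.

sentence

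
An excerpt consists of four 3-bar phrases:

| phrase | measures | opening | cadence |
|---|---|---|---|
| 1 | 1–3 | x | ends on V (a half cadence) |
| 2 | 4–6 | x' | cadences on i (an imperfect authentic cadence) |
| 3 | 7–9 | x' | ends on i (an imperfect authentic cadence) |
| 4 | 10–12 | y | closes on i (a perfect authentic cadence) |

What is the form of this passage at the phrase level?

Four phrases in two halves: the first half (measures 1–6) ends with an imperfect authentic cadence, the second (mm. 7–12) with a perfect authentic cadence — a large antecedent–consequent pair, i.e. a double period.
Phrase 3 begins with the same material as phrase 1, making it parallel.

parallel double period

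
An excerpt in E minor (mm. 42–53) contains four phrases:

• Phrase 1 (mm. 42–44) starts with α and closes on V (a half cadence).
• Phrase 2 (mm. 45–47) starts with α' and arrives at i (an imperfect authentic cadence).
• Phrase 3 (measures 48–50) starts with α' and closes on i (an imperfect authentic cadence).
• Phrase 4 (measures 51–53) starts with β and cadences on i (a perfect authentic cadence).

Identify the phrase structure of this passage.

parallel double period

Four phrases in two halves: the first half (measures 42–47) ends with an imperfect authentic cadence, the second (bars 48-53) with a perfect authentic cadence — a large antecedent–consequent pair, i.e. a double period.
Phrase 3 begins with the same material as phrase 1, making it parallel.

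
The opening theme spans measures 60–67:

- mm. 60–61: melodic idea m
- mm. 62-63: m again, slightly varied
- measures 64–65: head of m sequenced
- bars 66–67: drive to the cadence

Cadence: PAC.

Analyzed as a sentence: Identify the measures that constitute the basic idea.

The presentation of a sentence is the basic idea (mm. 60–61) plus its repetition (bars 62-63); the basic idea is therefore mm. 60–61.

measures 60–61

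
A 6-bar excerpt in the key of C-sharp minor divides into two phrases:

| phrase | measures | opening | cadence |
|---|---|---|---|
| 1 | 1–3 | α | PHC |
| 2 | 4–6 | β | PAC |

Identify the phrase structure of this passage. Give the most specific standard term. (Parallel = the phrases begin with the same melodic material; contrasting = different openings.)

contrasting period

Phrase 1 ends with a Phrygian half cadence (weaker) and phrase 2 with a perfect authentic cadence (stronger): antecedent + consequent = a period.
The two phrases open with different material (α / β), so the period is contrasting.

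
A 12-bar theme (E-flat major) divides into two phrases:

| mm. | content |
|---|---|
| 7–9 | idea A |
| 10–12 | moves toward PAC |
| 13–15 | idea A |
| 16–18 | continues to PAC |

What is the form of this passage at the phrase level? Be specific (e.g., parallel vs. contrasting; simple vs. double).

Both phrases have the same opening (A) and the same cadence (perfect authentic cadence): the second is a restatement, not a consequent, so this is a repeated phrase rather than a period.

repeated phrase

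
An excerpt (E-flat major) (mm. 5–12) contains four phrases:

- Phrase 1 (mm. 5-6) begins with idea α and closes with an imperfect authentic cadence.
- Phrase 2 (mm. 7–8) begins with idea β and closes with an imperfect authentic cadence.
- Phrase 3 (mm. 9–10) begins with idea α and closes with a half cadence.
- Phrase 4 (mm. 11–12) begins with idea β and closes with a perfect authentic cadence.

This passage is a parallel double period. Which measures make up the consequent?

In a double period the four phrases pair into a large antecedent (phrases 1–2, ending imperfect authentic cadence) and a large consequent (phrases 3–4, ending perfect authentic cadence). The consequent spans measures 9–12.

measures 9–12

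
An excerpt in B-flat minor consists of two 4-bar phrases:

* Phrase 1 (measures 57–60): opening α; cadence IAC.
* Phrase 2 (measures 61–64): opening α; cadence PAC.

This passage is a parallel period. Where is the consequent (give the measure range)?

measures 61–64

The antecedent is the phrase ending with the weaker cadence (imperfect authentic cadence, phrase 1) and the consequent the one ending more conclusively (perfect authentic cadence, phrase 2); the consequent is mm. 61–64.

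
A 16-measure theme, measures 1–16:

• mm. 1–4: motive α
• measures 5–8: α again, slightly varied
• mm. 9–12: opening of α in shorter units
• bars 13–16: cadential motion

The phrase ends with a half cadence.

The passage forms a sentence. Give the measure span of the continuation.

measures 9–16

After the presentation (measures 1-8), the continuation covers the fragmentation through the cadence: measures 9–16.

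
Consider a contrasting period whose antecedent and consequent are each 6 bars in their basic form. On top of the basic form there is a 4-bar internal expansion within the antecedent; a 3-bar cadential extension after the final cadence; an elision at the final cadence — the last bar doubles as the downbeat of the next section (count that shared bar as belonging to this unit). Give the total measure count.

Basic contrasting period: 6 + 6 = 12 bars.
12 (basic form) + 4 (internal expansion) + 3 (cadential extension) = 19.
The elision shares a bar with the next section but does not change this unit's count.

19 measures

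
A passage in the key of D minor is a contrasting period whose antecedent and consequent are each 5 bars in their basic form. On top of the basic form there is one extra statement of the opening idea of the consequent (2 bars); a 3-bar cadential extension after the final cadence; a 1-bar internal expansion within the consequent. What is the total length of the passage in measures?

Basic contrasting period: 5 + 5 = 10 bars.
10 (basic form) + 2 (extra statement) + 3 (cadential extension) + 1 (internal expansion) = 16.

16 measures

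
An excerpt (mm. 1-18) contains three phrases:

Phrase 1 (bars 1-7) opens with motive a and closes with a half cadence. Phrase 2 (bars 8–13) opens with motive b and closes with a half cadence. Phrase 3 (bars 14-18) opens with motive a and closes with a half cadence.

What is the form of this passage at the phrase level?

phrase group

The final phrase closes with a half cadence, which is not stronger than the preceding half cadence; the 3 phrases lack an overall antecedent–consequent design and so form a phrase group.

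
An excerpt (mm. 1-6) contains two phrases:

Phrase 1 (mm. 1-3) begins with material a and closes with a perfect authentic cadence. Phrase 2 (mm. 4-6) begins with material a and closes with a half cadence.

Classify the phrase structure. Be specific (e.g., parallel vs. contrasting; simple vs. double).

The second phrase closes with a half cadence, which is not stronger than the first phrase's perfect authentic cadence; without a weak→strong cadential pair there is no antecedent–consequent relationship, so this is a phrase group rather than a period.

phrase group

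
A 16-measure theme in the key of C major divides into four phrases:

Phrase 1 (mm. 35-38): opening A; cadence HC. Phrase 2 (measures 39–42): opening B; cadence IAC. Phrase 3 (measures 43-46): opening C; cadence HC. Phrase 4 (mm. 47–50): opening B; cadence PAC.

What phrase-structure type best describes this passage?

contrasting double period

Four phrases in two halves: the first half (mm. 35-42) ends with an imperfect authentic cadence, the second (mm. 43–50) with a perfect authentic cadence — a large antecedent–consequent pair, i.e. a double period.
Phrase 3 begins with different material from phrase 1, making it contrasting.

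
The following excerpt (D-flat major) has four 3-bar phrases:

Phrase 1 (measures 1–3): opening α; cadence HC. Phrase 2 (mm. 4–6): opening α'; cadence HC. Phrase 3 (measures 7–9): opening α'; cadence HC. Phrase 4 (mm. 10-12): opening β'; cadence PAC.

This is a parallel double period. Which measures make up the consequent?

measures 7–12

In a double period the first pair of phrases (ending half cadence) is the large antecedent and the second pair (ending perfect authentic cadence) is the large consequent; the consequent is measures 7–12.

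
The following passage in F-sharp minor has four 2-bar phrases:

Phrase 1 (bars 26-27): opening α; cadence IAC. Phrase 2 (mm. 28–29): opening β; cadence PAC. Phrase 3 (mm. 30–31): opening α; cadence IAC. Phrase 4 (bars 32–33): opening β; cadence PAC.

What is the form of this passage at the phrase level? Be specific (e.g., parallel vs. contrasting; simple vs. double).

The cadence pattern IAC–PAC–IAC–PAC is weak–strong twice, and phrases 3–4 restate phrases 1–2: a period heard twice, not a double period (which would end weakly at phrase 2).

repeated period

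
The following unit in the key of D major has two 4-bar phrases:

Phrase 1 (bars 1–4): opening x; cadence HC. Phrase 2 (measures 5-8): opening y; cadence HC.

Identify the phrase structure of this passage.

phrase group

The second phrase closes with a half cadence, which is not stronger than the first phrase's half cadence; without a weak→strong cadential pair there is no antecedent–consequent relationship, so this is a phrase group rather than a period.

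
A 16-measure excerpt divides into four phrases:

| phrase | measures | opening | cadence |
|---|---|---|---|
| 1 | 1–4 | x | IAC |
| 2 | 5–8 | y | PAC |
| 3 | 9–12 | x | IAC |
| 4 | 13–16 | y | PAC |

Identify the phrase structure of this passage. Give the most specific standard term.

repeated period

The cadence pattern IAC–PAC–IAC–PAC is weak–strong twice, and phrases 3–4 restate phrases 1–2: a period heard twice, not a double period (which would end weakly at phrase 2).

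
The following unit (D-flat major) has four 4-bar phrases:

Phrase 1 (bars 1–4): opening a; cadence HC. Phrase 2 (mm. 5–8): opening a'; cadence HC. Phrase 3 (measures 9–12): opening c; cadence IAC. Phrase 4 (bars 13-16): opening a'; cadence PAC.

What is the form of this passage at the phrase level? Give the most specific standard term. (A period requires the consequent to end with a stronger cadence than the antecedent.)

Four phrases in two halves: the first half (measures 1-8) ends with a half cadence, the second (mm. 9–16) with a perfect authentic cadence — a large antecedent–consequent pair, i.e. a double period.
Phrase 3 begins with different material from phrase 1, making it contrasting.

contrasting double period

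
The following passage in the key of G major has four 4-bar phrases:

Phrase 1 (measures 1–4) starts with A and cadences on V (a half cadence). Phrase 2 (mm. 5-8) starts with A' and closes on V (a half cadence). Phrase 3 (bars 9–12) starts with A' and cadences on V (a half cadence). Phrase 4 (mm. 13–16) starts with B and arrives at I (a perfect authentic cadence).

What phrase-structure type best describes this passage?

Four phrases in two halves: the first half (measures 1–8) ends with a half cadence, the second (measures 9–16) with a perfect authentic cadence — a large antecedent–consequent pair, i.e. a double period.
Phrase 3 begins with the same material as phrase 1, making it parallel.

parallel double period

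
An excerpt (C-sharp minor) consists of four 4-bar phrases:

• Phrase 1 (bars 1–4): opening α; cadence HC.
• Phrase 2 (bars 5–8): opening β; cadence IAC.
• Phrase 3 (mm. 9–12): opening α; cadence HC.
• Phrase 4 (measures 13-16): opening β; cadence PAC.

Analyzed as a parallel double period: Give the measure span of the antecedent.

measures 1–8

In a double period the four phrases pair into a large antecedent (phrases 1–2, ending imperfect authentic cadence) and a large consequent (phrases 3–4, ending perfect authentic cadence). The antecedent spans mm. 1-8.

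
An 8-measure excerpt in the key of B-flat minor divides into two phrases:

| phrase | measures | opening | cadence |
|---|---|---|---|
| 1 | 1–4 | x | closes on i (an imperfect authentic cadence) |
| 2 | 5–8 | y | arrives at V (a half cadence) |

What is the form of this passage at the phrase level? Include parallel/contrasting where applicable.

phrase group

The second phrase closes with a half cadence, which is not stronger than the first phrase's imperfect authentic cadence; without a weak→strong cadential pair there is no antecedent–consequent relationship, so this is a phrase group rather than a period.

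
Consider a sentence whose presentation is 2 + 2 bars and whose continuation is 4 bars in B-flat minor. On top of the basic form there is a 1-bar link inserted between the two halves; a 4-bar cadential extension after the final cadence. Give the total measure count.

13 measures

Basic sentence: 2 + 2 + 4 = 8 bars.
8 (basic form) + 1 (link) + 4 (cadential extension) = 13.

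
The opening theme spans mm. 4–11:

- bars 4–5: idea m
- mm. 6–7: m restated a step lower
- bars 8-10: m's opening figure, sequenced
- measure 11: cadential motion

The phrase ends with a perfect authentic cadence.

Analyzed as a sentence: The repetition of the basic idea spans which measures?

The presentation of a sentence is the basic idea (measures 4-5) plus its repetition (mm. 6-7); the repetition of the basic idea is therefore bars 6–7.

measures 6–7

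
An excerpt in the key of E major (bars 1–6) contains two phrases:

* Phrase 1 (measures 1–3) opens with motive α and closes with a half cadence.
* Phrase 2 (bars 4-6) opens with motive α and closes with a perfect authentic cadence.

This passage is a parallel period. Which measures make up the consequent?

The antecedent is the phrase ending with the weaker cadence (half cadence, phrase 1) and the consequent the one ending more conclusively (perfect authentic cadence, phrase 2); the consequent is measures 4–6.

measures 4–6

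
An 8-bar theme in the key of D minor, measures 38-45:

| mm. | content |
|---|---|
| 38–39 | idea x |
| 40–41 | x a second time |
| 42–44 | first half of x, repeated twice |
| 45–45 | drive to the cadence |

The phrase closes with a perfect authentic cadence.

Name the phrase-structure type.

Basic idea (mm. 38–39) + its repetition (measures 40–41) form the presentation; fragmentation and cadence (measures 42–45) form the continuation — the 8-bar whole is a sentence.

sentence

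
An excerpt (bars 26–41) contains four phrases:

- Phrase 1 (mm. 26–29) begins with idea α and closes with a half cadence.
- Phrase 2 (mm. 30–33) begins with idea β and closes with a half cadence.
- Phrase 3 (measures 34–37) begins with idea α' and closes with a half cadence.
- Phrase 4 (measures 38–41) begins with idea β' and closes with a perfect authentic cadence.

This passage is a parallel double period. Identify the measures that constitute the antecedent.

measures 26–33

In a double period the four phrases pair into a large antecedent (phrases 1–2, ending half cadence) and a large consequent (phrases 3–4, ending perfect authentic cadence). The antecedent spans measures 26–33.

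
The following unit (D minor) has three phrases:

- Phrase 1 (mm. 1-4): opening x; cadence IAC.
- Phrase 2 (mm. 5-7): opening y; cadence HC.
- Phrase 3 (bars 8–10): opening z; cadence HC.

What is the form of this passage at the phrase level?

The final phrase closes with a half cadence, which is not stronger than the preceding half cadence; the 3 phrases lack an overall antecedent–consequent design and so form a phrase group.

phrase group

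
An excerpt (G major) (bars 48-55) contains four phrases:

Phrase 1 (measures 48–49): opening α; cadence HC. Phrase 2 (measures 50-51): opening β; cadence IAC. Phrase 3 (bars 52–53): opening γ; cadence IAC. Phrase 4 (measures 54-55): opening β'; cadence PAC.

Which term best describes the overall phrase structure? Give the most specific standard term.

Four phrases in two halves: the first half (bars 48–51) ends with an imperfect authentic cadence, the second (measures 52-55) with a perfect authentic cadence — a large antecedent–consequent pair, i.e. a double period.
Phrase 3 begins with different material from phrase 1, making it contrasting.

contrasting double period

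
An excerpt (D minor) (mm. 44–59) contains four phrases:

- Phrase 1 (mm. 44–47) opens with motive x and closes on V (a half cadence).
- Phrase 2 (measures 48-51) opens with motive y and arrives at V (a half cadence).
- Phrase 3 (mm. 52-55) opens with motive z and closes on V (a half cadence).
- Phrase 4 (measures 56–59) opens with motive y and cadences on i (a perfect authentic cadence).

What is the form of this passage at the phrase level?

contrasting double period

Four phrases in two halves: the first half (mm. 44–51) ends with a half cadence, the second (mm. 52-59) with a perfect authentic cadence — a large antecedent–consequent pair, i.e. a double period.
Phrase 3 begins with different material from phrase 1, making it contrasting.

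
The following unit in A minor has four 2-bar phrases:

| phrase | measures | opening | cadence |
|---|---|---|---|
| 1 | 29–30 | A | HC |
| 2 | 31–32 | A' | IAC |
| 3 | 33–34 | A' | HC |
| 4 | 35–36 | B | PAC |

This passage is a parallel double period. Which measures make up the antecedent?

In a double period the four phrases pair into a large antecedent (phrases 1–2, ending imperfect authentic cadence) and a large consequent (phrases 3–4, ending perfect authentic cadence). The antecedent spans bars 29-32.

measures 29–32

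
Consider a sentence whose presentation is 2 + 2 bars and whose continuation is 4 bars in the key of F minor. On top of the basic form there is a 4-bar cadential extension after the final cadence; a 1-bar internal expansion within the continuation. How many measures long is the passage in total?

Basic sentence: 2 + 2 + 4 = 8 bars.
8 (basic form) + 4 (cadential extension) + 1 (internal expansion) = 13.

13 measures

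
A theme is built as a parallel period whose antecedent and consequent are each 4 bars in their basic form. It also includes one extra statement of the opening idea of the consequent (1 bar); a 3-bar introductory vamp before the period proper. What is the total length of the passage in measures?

12 measures

Basic parallel period: 4 + 4 = 8 bars.
8 (basic form) + 1 (extra statement) + 3 (introduction) = 12.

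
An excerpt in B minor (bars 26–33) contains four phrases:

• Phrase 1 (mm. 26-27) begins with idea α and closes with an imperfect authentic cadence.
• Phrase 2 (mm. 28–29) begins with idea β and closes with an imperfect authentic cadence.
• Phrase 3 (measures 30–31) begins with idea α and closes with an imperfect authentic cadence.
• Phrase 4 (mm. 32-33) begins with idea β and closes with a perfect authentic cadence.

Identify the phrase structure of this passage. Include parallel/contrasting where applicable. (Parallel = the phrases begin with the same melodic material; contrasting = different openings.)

parallel double period

Four phrases in two halves: the first half (mm. 26-29) ends with an imperfect authentic cadence, the second (mm. 30-33) with a perfect authentic cadence — a large antecedent–consequent pair, i.e. a double period.
Phrase 3 begins with the same material as phrase 1, making it parallel.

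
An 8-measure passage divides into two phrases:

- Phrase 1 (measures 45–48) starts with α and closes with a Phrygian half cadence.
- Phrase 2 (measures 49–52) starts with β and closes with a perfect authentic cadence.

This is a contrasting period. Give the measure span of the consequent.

The phrase ending with the weaker cadence (Phrygian half cadence) is the antecedent; the one ending more conclusively (perfect authentic cadence) is the consequent. The consequent is measures 49–52.

measures 49–52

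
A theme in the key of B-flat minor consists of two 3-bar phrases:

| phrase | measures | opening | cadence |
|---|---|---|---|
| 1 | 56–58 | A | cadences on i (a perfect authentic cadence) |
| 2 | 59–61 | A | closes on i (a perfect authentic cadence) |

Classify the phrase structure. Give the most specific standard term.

Both phrases have the same opening (A) and the same cadence (perfect authentic cadence): the second is a restatement, not a consequent, so this is a repeated phrase rather than a period.

repeated phrase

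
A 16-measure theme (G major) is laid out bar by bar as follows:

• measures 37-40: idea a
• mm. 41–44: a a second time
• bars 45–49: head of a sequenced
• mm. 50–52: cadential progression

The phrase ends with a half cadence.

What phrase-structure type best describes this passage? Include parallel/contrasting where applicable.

Basic idea (bars 37–40) + its repetition (mm. 41–44) form the presentation; fragmentation and cadence (measures 45–52) form the continuation — the 16-bar whole is a sentence.

sentence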